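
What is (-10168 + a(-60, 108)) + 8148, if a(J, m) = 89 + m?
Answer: -1823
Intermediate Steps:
(-10168 + a(-60, 108)) + 8148 = (-10168 + (89 + 108)) + 8148 = (-10168 + 197) + 8148 = -9971 + 8148 = -1823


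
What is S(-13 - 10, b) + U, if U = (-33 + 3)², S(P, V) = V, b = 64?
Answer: 964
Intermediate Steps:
U = 900 (U = (-30)² = 900)
S(-13 - 10, b) + U = 64 + 900 = 964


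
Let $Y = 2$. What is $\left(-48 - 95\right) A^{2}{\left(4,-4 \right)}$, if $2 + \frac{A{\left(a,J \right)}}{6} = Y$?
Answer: $0$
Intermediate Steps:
$A{\left(a,J \right)} = 0$ ($A{\left(a,J \right)} = -12 + 6 \cdot 2 = -12 + 12 = 0$)
$\left(-48 - 95\right) A^{2}{\left(4,-4 \right)} = \left(-48 - 95\right) 0^{2} = \left(-143\right) 0 = 0$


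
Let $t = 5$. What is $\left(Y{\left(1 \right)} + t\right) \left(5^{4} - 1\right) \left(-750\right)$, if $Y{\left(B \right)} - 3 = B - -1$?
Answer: $-4680000$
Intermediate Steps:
$Y{\left(B \right)} = 4 + B$ ($Y{\left(B \right)} = 3 + \left(B - -1\right) = 3 + \left(B + 1\right) = 3 + \left(1 + B\right) = 4 + B$)
$\left(Y{\left(1 \right)} + t\right) \left(5^{4} - 1\right) \left(-750\right) = \left(\left(4 + 1\right) + 5\right) \left(5^{4} - 1\right) \left(-750\right) = \left(5 + 5\right) \left(625 - 1\right) \left(-750\right) = 10 \cdot 624 \left(-750\right) = 6240 \left(-750\right) = -4680000$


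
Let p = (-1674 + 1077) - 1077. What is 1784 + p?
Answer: 110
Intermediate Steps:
p = -1674 (p = -597 - 1077 = -1674)
1784 + p = 1784 - 1674 = 110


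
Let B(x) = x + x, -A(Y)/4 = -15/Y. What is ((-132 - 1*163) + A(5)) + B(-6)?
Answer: -295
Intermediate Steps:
A(Y) = 60/Y (A(Y) = -(-60)/Y = 60/Y)
B(x) = 2*x
((-132 - 1*163) + A(5)) + B(-6) = ((-132 - 1*163) + 60/5) + 2*(-6) = ((-132 - 163) + 60*(⅕)) - 12 = (-295 + 12) - 12 = -283 - 12 = -295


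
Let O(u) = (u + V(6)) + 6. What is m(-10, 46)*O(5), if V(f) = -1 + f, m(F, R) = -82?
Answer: -1312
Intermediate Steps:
O(u) = 11 + u (O(u) = (u + (-1 + 6)) + 6 = (u + 5) + 6 = (5 + u) + 6 = 11 + u)
m(-10, 46)*O(5) = -82*(11 + 5) = -82*16 = -1312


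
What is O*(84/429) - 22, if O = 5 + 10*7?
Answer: -1046/143 ≈ -7.3147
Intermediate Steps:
O = 75 (O = 5 + 70 = 75)
O*(84/429) - 22 = 75*(84/429) - 22 = 75*(84*(1/429)) - 22 = 75*(28/143) - 22 = 2100/143 - 22 = -1046/143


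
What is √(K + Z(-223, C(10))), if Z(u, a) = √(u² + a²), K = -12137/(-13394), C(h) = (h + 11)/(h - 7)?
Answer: √(162562978 + 179399236*√49778)/13394 ≈ 14.967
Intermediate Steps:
C(h) = (11 + h)/(-7 + h)
K = 12137/13394 (K = -12137*(-1/13394) = 12137/13394 ≈ 0.90615)
Z(u, a) = √(a² + u²)
√(K + Z(-223, C(10))) = √(12137/13394 + √(((11 + 10)/(-7 + 10))² + (-223)²)) = √(12137/13394 + √((21/3)² + 49729)) = √(12137/13394 + √(((⅓)*21)² + 49729)) = √(12137/13394 + √(7² + 49729)) = √(12137/13394 + √(49 + 49729)) = √(12137/13394 + √49778)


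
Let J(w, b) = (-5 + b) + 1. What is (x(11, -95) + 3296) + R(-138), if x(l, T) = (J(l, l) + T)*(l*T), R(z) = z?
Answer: 95118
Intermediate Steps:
J(w, b) = -4 + b
x(l, T) = T*l*(-4 + T + l) (x(l, T) = ((-4 + l) + T)*(l*T) = (-4 + T + l)*(T*l) = T*l*(-4 + T + l))
(x(11, -95) + 3296) + R(-138) = (-95*11*(-4 - 95 + 11) + 3296) - 138 = (-95*11*(-88) + 3296) - 138 = (91960 + 3296) - 138 = 95256 - 138 = 95118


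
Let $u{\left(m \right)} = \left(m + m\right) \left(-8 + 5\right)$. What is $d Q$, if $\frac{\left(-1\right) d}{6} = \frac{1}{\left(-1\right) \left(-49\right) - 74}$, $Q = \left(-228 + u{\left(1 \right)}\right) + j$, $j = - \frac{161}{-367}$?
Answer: $- \frac{514302}{9175} \approx -56.055$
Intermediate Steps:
$u{\left(m \right)} = - 6 m$ ($u{\left(m \right)} = 2 m \left(-3\right) = - 6 m$)
$j = \frac{161}{367}$ ($j = \left(-161\right) \left(- \frac{1}{367}\right) = \frac{161}{367} \approx 0.43869$)
$Q = - \frac{85717}{367}$ ($Q = \left(-228 - 6\right) + \frac{161}{367} = -234 + \frac{161}{367} = - \frac{85717}{367} \approx -233.56$)
$d = \frac{6}{25}$ ($d = - \frac{6}{\left(-1\right) \left(-49\right) - 74} = - \frac{6}{49 - 74} = - \frac{6}{-25} = \left(-6\right) \left(- \frac{1}{25}\right) = \frac{6}{25} \approx 0.24$)
$d Q = \frac{6}{25} \left(- \frac{85717}{367}\right) = - \frac{514302}{9175}$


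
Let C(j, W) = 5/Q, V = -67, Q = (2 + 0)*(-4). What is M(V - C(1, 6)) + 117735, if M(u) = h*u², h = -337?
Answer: -87485817/64 ≈ -1.3670e+6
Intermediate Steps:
Q = -8 (Q = 2*(-4) = -8)
C(j, W) = -5/8 (C(j, W) = 5/(-8) = 5*(-⅛) = -5/8)
M(u) = -337*u²
M(V - C(1, 6)) + 117735 = -337*(-67 - 1*(-5/8))² + 117735 = -337*(-67 + 5/8)² + 117735 = -337*(-531/8)² + 117735 = -337*281961/64 + 117735 = -95020857/64 + 117735 = -87485817/64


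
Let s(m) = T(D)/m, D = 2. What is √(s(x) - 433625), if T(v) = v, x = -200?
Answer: 7*I*√884949/10 ≈ 658.5*I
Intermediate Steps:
s(m) = 2/m
√(s(x) - 433625) = √(2/(-200) - 433625) = √(2*(-1/200) - 433625) = √(-1/100 - 433625) = √(-43362501/100) = 7*I*√884949/10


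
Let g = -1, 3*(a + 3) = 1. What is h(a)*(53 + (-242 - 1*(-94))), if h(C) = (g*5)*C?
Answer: -3800/3 ≈ -1266.7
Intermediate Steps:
a = -8/3 (a = -3 + (⅓)*1 = -3 + ⅓ = -8/3 ≈ -2.6667)
h(C) = -5*C (h(C) = (-1*5)*C = -5*C)
h(a)*(53 + (-242 - 1*(-94))) = (-5*(-8/3))*(53 + (-242 - 1*(-94))) = 40*(53 + (-242 + 94))/3 = 40*(53 - 148)/3 = (40/3)*(-95) = -3800/3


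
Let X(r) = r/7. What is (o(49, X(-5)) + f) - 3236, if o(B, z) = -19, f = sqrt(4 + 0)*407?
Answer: -2441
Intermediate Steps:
X(r) = r/7 (X(r) = r*(1/7) = r/7)
f = 814 (f = sqrt(4)*407 = 2*407 = 814)
(o(49, X(-5)) + f) - 3236 = (-19 + 814) - 3236 = 795 - 3236 = -2441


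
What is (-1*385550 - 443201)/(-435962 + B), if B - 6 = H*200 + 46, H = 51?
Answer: 828751/425710 ≈ 1.9468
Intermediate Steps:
B = 10252 (B = 6 + (51*200 + 46) = 6 + (10200 + 46) = 6 + 10246 = 10252)
(-1*385550 - 443201)/(-435962 + B) = (-1*385550 - 443201)/(-435962 + 10252) = (-385550 - 443201)/(-425710) = -828751*(-1/425710) = 828751/425710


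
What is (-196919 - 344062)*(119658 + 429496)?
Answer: -297081880074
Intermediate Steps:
(-196919 - 344062)*(119658 + 429496) = -540981*549154 = -297081880074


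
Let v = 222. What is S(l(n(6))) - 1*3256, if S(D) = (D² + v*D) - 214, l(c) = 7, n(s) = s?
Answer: -1867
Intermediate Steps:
S(D) = -214 + D² + 222*D (S(D) = (D² + 222*D) - 214 = -214 + D² + 222*D)
S(l(n(6))) - 1*3256 = (-214 + 7² + 222*7) - 1*3256 = (-214 + 49 + 1554) - 3256 = 1389 - 3256 = -1867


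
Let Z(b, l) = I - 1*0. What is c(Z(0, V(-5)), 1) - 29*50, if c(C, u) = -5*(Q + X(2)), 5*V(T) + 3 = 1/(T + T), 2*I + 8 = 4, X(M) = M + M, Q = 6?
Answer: -1500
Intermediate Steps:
X(M) = 2*M
I = -2 (I = -4 + (½)*4 = -4 + 2 = -2)
V(T) = -⅗ + 1/(10*T) (V(T) = -⅗ + 1/(5*(T + T)) = -⅗ + 1/(5*((2*T))) = -⅗ + (1/(2*T))/5 = -⅗ + 1/(10*T))
Z(b, l) = -2 (Z(b, l) = -2 - 1*0 = -2 + 0 = -2)
c(C, u) = -50 (c(C, u) = -5*(6 + 2*2) = -5*(6 + 4) = -5*10 = -50)
c(Z(0, V(-5)), 1) - 29*50 = -50 - 29*50 = -50 - 1450 = -1500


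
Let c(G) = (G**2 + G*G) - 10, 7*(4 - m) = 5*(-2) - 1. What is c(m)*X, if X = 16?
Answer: 40832/49 ≈ 833.31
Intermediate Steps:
m = 39/7 (m = 4 - (5*(-2) - 1)/7 = 4 - (-10 - 1)/7 = 4 - 1/7*(-11) = 4 + 11/7 = 39/7 ≈ 5.5714)
c(G) = -10 + 2*G**2 (c(G) = (G**2 + G**2) - 10 = 2*G**2 - 10 = -10 + 2*G**2)
c(m)*X = (-10 + 2*(39/7)**2)*16 = (-10 + 2*(1521/49))*16 = (-10 + 3042/49)*16 = (2552/49)*16 = 40832/49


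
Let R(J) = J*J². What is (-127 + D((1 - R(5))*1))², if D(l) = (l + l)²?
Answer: 3767136129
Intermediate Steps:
R(J) = J³
D(l) = 4*l² (D(l) = (2*l)² = 4*l²)
(-127 + D((1 - R(5))*1))² = (-127 + 4*((1 - 1*5³)*1)²)² = (-127 + 4*((1 - 1*125)*1)²)² = (-127 + 4*((1 - 125)*1)²)² = (-127 + 4*(-124*1)²)² = (-127 + 4*(-124)²)² = (-127 + 4*15376)² = (-127 + 61504)² = 61377² = 3767136129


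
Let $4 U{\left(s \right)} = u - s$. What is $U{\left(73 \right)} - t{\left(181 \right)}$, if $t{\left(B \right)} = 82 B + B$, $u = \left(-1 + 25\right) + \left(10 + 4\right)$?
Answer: $- \frac{60127}{4} \approx -15032.0$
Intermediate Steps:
$u = 38$ ($u = 24 + 14 = 38$)
$U{\left(s \right)} = \frac{19}{2} - \frac{s}{4}$ ($U{\left(s \right)} = \frac{38 - s}{4} = \frac{19}{2} - \frac{s}{4}$)
$t{\left(B \right)} = 83 B$
$U{\left(73 \right)} - t{\left(181 \right)} = \left(\frac{19}{2} - \frac{73}{4}\right) - 83 \cdot 181 = \left(\frac{19}{2} - \frac{73}{4}\right) - 15023 = - \frac{35}{4} - 15023 = - \frac{60127}{4}$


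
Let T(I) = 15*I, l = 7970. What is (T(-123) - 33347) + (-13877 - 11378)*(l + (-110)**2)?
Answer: -506903042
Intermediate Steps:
(T(-123) - 33347) + (-13877 - 11378)*(l + (-110)**2) = (15*(-123) - 33347) + (-13877 - 11378)*(7970 + (-110)**2) = (-1845 - 33347) - 25255*(7970 + 12100) = -35192 - 25255*20070 = -35192 - 506867850 = -506903042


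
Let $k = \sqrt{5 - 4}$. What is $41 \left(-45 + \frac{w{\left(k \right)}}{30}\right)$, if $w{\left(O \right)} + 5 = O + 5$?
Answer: $- \frac{55309}{30} \approx -1843.6$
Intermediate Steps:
$k = 1$ ($k = \sqrt{1} = 1$)
$w{\left(O \right)} = O$ ($w{\left(O \right)} = -5 + \left(O + 5\right) = -5 + \left(5 + O\right) = O$)
$41 \left(-45 + \frac{w{\left(k \right)}}{30}\right) = 41 \left(-45 + 1 \cdot \frac{1}{30}\right) = 41 \left(-45 + \frac{1}{30}\right) = 41 \left(- \frac{1349}{30}\right) = - \frac{55309}{30}$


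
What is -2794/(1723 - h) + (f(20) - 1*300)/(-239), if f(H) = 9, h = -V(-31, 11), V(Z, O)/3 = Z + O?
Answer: -183833/397457 ≈ -0.46252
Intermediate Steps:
V(Z, O) = 3*O + 3*Z (V(Z, O) = 3*(Z + O) = 3*(O + Z) = 3*O + 3*Z)
h = 60 (h = -(3*11 + 3*(-31)) = -(33 - 93) = -1*(-60) = 60)
-2794/(1723 - h) + (f(20) - 1*300)/(-239) = -2794/(1723 - 1*60) + (9 - 1*300)/(-239) = -2794/(1723 - 60) + (9 - 300)*(-1/239) = -2794/1663 - 291*(-1/239) = -2794*1/1663 + 291/239 = -2794/1663 + 291/239 = -183833/397457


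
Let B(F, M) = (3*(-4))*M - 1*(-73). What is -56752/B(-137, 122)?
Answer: 56752/1391 ≈ 40.799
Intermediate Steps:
B(F, M) = 73 - 12*M (B(F, M) = -12*M + 73 = 73 - 12*M)
-56752/B(-137, 122) = -56752/(73 - 12*122) = -56752/(73 - 1464) = -56752/(-1391) = -56752*(-1/1391) = 56752/1391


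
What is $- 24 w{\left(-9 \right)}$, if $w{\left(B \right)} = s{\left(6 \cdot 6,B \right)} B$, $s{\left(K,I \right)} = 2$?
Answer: $432$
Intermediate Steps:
$w{\left(B \right)} = 2 B$
$- 24 w{\left(-9 \right)} = - 24 \cdot 2 \left(-9\right) = \left(-24\right) \left(-18\right) = 432$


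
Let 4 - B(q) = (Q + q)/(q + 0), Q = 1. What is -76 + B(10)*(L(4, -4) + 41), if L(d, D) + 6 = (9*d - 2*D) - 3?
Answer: 722/5 ≈ 144.40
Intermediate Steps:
B(q) = 4 - (1 + q)/q (B(q) = 4 - (1 + q)/(q + 0) = 4 - (1 + q)/q)
L(d, D) = -9 - 2*D + 9*d (L(d, D) = -6 + ((9*d - 2*D) - 3) = -6 + ((-2*D + 9*d) - 3) = -6 + (-3 - 2*D + 9*d) = -9 - 2*D + 9*d)
-76 + B(10)*(L(4, -4) + 41) = -76 + (3 - 1/10)*((-9 - 2*(-4) + 9*4) + 41) = -76 + (3 - 1*⅒)*((-9 + 8 + 36) + 41) = -76 + (3 - ⅒)*(35 + 41) = -76 + (29/10)*76 = -76 + 1102/5 = 722/5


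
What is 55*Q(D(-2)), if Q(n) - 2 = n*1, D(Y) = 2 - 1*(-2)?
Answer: 330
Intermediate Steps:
D(Y) = 4 (D(Y) = 2 + 2 = 4)
Q(n) = 2 + n (Q(n) = 2 + n*1 = 2 + n)
55*Q(D(-2)) = 55*(2 + 4) = 55*6 = 330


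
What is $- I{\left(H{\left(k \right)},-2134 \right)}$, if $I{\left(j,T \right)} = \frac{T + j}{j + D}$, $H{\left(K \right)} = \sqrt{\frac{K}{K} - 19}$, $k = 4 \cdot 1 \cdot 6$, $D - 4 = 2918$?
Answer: $\frac{1039255}{1423017} - \frac{2528 i \sqrt{2}}{1423017} \approx 0.73032 - 0.0025124 i$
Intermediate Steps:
$D = 2922$ ($D = 4 + 2918 = 2922$)
$k = 24$ ($k = 4 \cdot 6 = 24$)
$H{\left(K \right)} = 3 i \sqrt{2}$ ($H{\left(K \right)} = \sqrt{1 - 19} = \sqrt{-18} = 3 i \sqrt{2}$)
$I{\left(j,T \right)} = \frac{T + j}{2922 + j}$ ($I{\left(j,T \right)} = \frac{T + j}{j + 2922} = \frac{T + j}{2922 + j}$)
$- I{\left(H{\left(k \right)},-2134 \right)} = - \frac{-2134 + 3 i \sqrt{2}}{2922 + 3 i \sqrt{2}}$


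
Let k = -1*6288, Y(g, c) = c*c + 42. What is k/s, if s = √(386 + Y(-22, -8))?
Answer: -1048*√123/41 ≈ -283.48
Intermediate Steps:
Y(g, c) = 42 + c² (Y(g, c) = c² + 42 = 42 + c²)
k = -6288
s = 2*√123 (s = √(386 + (42 + (-8)²)) = √(386 + (42 + 64)) = √(386 + 106) = √492 = 2*√123 ≈ 22.181)
k/s = -6288*√123/246 = -1048*√123/41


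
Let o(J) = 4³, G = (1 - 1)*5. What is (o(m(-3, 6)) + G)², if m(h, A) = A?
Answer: 4096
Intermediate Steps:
G = 0 (G = 0*5 = 0)
o(J) = 64
(o(m(-3, 6)) + G)² = (64 + 0)² = 64² = 4096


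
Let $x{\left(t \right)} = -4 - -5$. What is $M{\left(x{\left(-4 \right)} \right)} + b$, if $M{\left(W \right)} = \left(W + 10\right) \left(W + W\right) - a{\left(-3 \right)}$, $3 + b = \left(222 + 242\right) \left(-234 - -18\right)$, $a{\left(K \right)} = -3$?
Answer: $-100202$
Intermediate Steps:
$x{\left(t \right)} = 1$ ($x{\left(t \right)} = -4 + 5 = 1$)
$b = -100227$ ($b = -3 + \left(222 + 242\right) \left(-234 - -18\right) = -3 + 464 \left(-234 + 18\right) = -3 + 464 \left(-216\right) = -3 - 100224 = -100227$)
$M{\left(W \right)} = 3 + 2 W \left(10 + W\right)$ ($M{\left(W \right)} = \left(W + 10\right) \left(W + W\right) - -3 = \left(10 + W\right) 2 W + 3 = 2 W \left(10 + W\right) + 3 = 3 + 2 W \left(10 + W\right)$)
$M{\left(x{\left(-4 \right)} \right)} + b = \left(3 + 2 \cdot 1^{2} + 20 \cdot 1\right) - 100227 = \left(3 + 2 \cdot 1 + 20\right) - 100227 = \left(3 + 2 + 20\right) - 100227 = 25 - 100227 = -100202$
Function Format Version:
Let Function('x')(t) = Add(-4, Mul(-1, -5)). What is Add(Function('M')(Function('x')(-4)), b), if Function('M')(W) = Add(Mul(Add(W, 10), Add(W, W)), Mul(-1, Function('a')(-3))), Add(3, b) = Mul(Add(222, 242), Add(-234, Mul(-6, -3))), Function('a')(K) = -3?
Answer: -100202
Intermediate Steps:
Function('x')(t) = 1 (Function('x')(t) = Add(-4, 5) = 1)
b = -100227 (b = Add(-3, Mul(Add(222, 242), Add(-234, Mul(-6, -3)))) = Add(-3, Mul(464, Add(-234, 18))) = Add(-3, Mul(464, -216)) = Add(-3, -100224) = -100227)
Function('M')(W) = Add(3, Mul(2, W, Add(10, W))) (Function('M')(W) = Add(Mul(Add(W, 10), Add(W, W)), Mul(-1, -3)) = Add(Mul(Add(10, W), Mul(2, W)), 3) = Add(Mul(2, W, Add(10, W)), 3) = Add(3, Mul(2, W, Add(10, W))))
Add(Function('M')(Function('x')(-4)), b) = Add(Add(3, Mul(2, Pow(1, 2)), Mul(20, 1)), -100227) = Add(Add(3, Mul(2, 1), 20), -100227) = Add(Add(3, 2, 20), -100227) = Add(25, -100227) = -100202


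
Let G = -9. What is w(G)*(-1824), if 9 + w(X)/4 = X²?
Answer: -525312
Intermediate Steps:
w(X) = -36 + 4*X²
w(G)*(-1824) = (-36 + 4*(-9)²)*(-1824) = (-36 + 4*81)*(-1824) = (-36 + 324)*(-1824) = 288*(-1824) = -525312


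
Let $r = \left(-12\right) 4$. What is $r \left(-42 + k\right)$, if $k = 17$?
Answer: $1200$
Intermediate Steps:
$r = -48$
$r \left(-42 + k\right) = - 48 \left(-42 + 17\right) = \left(-48\right) \left(-25\right) = 1200$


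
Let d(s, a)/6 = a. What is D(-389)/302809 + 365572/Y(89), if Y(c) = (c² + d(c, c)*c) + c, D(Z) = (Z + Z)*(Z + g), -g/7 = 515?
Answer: 5447447725/323400012 ≈ 16.844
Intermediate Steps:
g = -3605 (g = -7*515 = -3605)
d(s, a) = 6*a
D(Z) = 2*Z*(-3605 + Z) (D(Z) = (Z + Z)*(Z - 3605) = (2*Z)*(-3605 + Z) = 2*Z*(-3605 + Z))
Y(c) = c + 7*c² (Y(c) = (c² + (6*c)*c) + c = (c² + 6*c²) + c = 7*c² + c = c + 7*c²)
D(-389)/302809 + 365572/Y(89) = (2*(-389)*(-3605 - 389))/302809 + 365572/((89*(1 + 7*89))) = (2*(-389)*(-3994))*(1/302809) + 365572/((89*(1 + 623))) = 3107332*(1/302809) + 365572/((89*624)) = 3107332/302809 + 365572/55536 = 3107332/302809 + 365572*(1/55536) = 3107332/302809 + 91393/13884 = 5447447725/323400012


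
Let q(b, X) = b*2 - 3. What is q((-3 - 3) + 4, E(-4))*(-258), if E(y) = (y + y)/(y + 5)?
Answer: 1806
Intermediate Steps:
E(y) = 2*y/(5 + y) (E(y) = (2*y)/(5 + y) = 2*y/(5 + y))
q(b, X) = -3 + 2*b (q(b, X) = 2*b - 3 = -3 + 2*b)
q((-3 - 3) + 4, E(-4))*(-258) = (-3 + 2*((-3 - 3) + 4))*(-258) = (-3 + 2*(-6 + 4))*(-258) = (-3 + 2*(-2))*(-258) = (-3 - 4)*(-258) = -7*(-258) = 1806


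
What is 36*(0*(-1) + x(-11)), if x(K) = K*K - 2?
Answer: 4284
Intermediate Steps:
x(K) = -2 + K**2 (x(K) = K**2 - 2 = -2 + K**2)
36*(0*(-1) + x(-11)) = 36*(0*(-1) + (-2 + (-11)**2)) = 36*(0 + (-2 + 121)) = 36*(0 + 119) = 36*119 = 4284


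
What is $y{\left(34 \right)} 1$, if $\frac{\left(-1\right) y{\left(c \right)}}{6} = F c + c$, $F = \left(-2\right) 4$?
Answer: $1428$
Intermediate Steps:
$F = -8$
$y{\left(c \right)} = 42 c$ ($y{\left(c \right)} = - 6 \left(- 8 c + c\right) = - 6 \left(- 7 c\right) = 42 c$)
$y{\left(34 \right)} 1 = 42 \cdot 34 \cdot 1 = 1428 \cdot 1 = 1428$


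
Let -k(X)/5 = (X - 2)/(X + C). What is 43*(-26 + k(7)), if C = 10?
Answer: -20081/17 ≈ -1181.2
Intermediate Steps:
k(X) = -5*(-2 + X)/(10 + X) (k(X) = -5*(X - 2)/(X + 10) = -5*(-2 + X)/(10 + X))
43*(-26 + k(7)) = 43*(-26 + 5*(2 - 1*7)/(10 + 7)) = 43*(-26 + 5*(2 - 7)/17) = 43*(-26 + 5*(1/17)*(-5)) = 43*(-26 - 25/17) = 43*(-467/17) = -20081/17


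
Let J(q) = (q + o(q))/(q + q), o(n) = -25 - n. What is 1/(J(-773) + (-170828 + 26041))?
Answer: -1546/223840677 ≈ -6.9067e-6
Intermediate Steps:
J(q) = -25/(2*q) (J(q) = (q + (-25 - q))/(q + q) = -25*1/(2*q) = -25/(2*q))
1/(J(-773) + (-170828 + 26041)) = 1/(-25/2/(-773) + (-170828 + 26041)) = 1/(-25/2*(-1/773) - 144787) = 1/(25/1546 - 144787) = 1/(-223840677/1546) = -1546/223840677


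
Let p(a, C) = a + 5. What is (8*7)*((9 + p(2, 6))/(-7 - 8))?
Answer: -896/15 ≈ -59.733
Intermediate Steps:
p(a, C) = 5 + a
(8*7)*((9 + p(2, 6))/(-7 - 8)) = (8*7)*((9 + (5 + 2))/(-7 - 8)) = 56*((9 + 7)/(-15)) = 56*(16*(-1/15)) = 56*(-16/15) = -896/15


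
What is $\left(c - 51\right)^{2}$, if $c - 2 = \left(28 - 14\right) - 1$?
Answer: $1296$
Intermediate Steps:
$c = 15$ ($c = 2 + \left(\left(28 - 14\right) - 1\right) = 2 + \left(14 - 1\right) = 2 + 13 = 15$)
$\left(c - 51\right)^{2} = \left(15 - 51\right)^{2} = \left(-36\right)^{2} = 1296$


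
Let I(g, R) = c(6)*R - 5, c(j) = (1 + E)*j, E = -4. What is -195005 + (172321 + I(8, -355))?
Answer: -16299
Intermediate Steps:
c(j) = -3*j (c(j) = (1 - 4)*j = -3*j)
I(g, R) = -5 - 18*R (I(g, R) = (-3*6)*R - 5 = -18*R - 5 = -5 - 18*R)
-195005 + (172321 + I(8, -355)) = -195005 + (172321 + (-5 - 18*(-355))) = -195005 + (172321 + (-5 + 6390)) = -195005 + (172321 + 6385) = -195005 + 178706 = -16299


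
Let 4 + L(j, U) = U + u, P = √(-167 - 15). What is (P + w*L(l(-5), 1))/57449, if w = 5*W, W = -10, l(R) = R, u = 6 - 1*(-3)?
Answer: -300/57449 + I*√182/57449 ≈ -0.005222 + 0.00023483*I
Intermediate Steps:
u = 9 (u = 6 + 3 = 9)
P = I*√182 (P = √(-182) = I*√182 ≈ 13.491*I)
w = -50 (w = 5*(-10) = -50)
L(j, U) = 5 + U (L(j, U) = -4 + (U + 9) = -4 + (9 + U) = 5 + U)
(P + w*L(l(-5), 1))/57449 = (I*√182 - 50*(5 + 1))/57449 = (I*√182 - 50*6)*(1/57449) = (I*√182 - 300)*(1/57449) = (-300 + I*√182)*(1/57449) = -300/57449 + I*√182/57449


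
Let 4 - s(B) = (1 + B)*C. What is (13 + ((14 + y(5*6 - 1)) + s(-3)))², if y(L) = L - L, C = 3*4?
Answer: 3025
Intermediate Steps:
C = 12
y(L) = 0
s(B) = -8 - 12*B (s(B) = 4 - (1 + B)*12 = 4 - (12 + 12*B) = 4 + (-12 - 12*B) = -8 - 12*B)
(13 + ((14 + y(5*6 - 1)) + s(-3)))² = (13 + ((14 + 0) + (-8 - 12*(-3))))² = (13 + (14 + (-8 + 36)))² = (13 + (14 + 28))² = (13 + 42)² = 55² = 3025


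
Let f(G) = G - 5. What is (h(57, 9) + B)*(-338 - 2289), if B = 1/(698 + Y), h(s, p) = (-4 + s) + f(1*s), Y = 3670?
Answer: -1204849907/4368 ≈ -2.7584e+5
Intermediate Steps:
f(G) = -5 + G
h(s, p) = -9 + 2*s (h(s, p) = (-4 + s) + (-5 + 1*s) = (-4 + s) + (-5 + s) = -9 + 2*s)
B = 1/4368 (B = 1/(698 + 3670) = 1/4368 ≈ 0.00022894)
(h(57, 9) + B)*(-338 - 2289) = ((-9 + 2*57) + 1/4368)*(-338 - 2289) = ((-9 + 114) + 1/4368)*(-2627) = (105 + 1/4368)*(-2627) = (458641/4368)*(-2627) = -1204849907/4368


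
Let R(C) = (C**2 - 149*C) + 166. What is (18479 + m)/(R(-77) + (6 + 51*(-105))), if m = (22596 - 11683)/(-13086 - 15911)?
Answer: 535824650/354314343 ≈ 1.5123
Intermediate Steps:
m = -10913/28997 (m = 10913/(-28997) = 10913*(-1/28997) = -10913/28997 ≈ -0.37635)
R(C) = 166 + C**2 - 149*C
(18479 + m)/(R(-77) + (6 + 51*(-105))) = (18479 - 10913/28997)/((166 + (-77)**2 - 149*(-77)) + (6 + 51*(-105))) = 535824650/(28997*((166 + 5929 + 11473) + (6 - 5355))) = 535824650/(28997*(17568 - 5349)) = (535824650/28997)/12219 = (535824650/28997)*(1/12219) = 535824650/354314343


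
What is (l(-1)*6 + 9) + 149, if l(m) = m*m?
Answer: 164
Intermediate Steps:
l(m) = m²
(l(-1)*6 + 9) + 149 = ((-1)²*6 + 9) + 149 = (1*6 + 9) + 149 = (6 + 9) + 149 = 15 + 149 = 164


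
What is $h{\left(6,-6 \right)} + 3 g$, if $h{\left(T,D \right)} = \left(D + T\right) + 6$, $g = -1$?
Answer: $3$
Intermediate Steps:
$h{\left(T,D \right)} = 6 + D + T$
$h{\left(6,-6 \right)} + 3 g = \left(6 - 6 + 6\right) + 3 \left(-1\right) = 6 - 3 = 3$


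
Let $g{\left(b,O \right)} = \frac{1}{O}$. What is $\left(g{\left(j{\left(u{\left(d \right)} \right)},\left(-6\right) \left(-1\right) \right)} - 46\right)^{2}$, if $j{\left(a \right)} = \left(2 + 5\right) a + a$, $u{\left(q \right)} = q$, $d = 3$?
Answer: $\frac{75625}{36} \approx 2100.7$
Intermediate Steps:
$j{\left(a \right)} = 8 a$ ($j{\left(a \right)} = 7 a + a = 8 a$)
$\left(g{\left(j{\left(u{\left(d \right)} \right)},\left(-6\right) \left(-1\right) \right)} - 46\right)^{2} = \left(\frac{1}{\left(-6\right) \left(-1\right)} - 46\right)^{2} = \left(\frac{1}{6} - 46\right)^{2} = \left(- \frac{275}{6}\right)^{2} = \frac{75625}{36}$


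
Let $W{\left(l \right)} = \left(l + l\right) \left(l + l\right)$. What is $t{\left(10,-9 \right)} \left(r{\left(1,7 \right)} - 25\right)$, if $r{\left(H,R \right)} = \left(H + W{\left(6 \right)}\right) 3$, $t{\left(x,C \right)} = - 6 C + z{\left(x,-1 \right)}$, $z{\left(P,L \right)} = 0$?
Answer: $22140$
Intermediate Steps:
$W{\left(l \right)} = 4 l^{2}$ ($W{\left(l \right)} = 2 l 2 l = 4 l^{2}$)
$t{\left(x,C \right)} = - 6 C$ ($t{\left(x,C \right)} = - 6 C + 0 = - 6 C$)
$r{\left(H,R \right)} = 432 + 3 H$ ($r{\left(H,R \right)} = \left(H + 4 \cdot 6^{2}\right) 3 = \left(H + 4 \cdot 36\right) 3 = \left(H + 144\right) 3 = \left(144 + H\right) 3 = 432 + 3 H$)
$t{\left(10,-9 \right)} \left(r{\left(1,7 \right)} - 25\right) = \left(-6\right) \left(-9\right) \left(\left(432 + 3 \cdot 1\right) - 25\right) = 54 \left(\left(432 + 3\right) - 25\right) = 54 \left(435 - 25\right) = 54 \cdot 410 = 22140$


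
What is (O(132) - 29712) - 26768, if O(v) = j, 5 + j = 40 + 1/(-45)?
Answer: -2540026/45 ≈ -56445.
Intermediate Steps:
j = 1574/45 (j = -5 + (40 + 1/(-45)) = -5 + (40 - 1/45) = -5 + 1799/45 = 1574/45 ≈ 34.978)
O(v) = 1574/45
(O(132) - 29712) - 26768 = (1574/45 - 29712) - 26768 = -1335466/45 - 26768 = -2540026/45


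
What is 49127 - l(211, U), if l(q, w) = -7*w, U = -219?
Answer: 47594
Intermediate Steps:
49127 - l(211, U) = 49127 - (-7)*(-219) = 49127 - 1*1533 = 49127 - 1533 = 47594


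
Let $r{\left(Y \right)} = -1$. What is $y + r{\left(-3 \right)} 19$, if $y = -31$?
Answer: $-50$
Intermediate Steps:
$y + r{\left(-3 \right)} 19 = -31 - 19 = -50$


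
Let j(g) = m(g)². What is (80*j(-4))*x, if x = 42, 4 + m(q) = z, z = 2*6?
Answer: 215040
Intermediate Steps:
z = 12
m(q) = 8 (m(q) = -4 + 12 = 8)
j(g) = 64 (j(g) = 8² = 64)
(80*j(-4))*x = (80*64)*42 = 5120*42 = 215040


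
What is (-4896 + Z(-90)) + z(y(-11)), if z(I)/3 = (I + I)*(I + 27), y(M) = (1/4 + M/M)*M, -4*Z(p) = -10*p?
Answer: -49713/8 ≈ -6214.1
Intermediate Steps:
Z(p) = 5*p/2 (Z(p) = -(-5)*p/2 = 5*p/2)
y(M) = 5*M/4 (y(M) = (1*(¼) + 1)*M = (¼ + 1)*M = 5*M/4)
z(I) = 6*I*(27 + I) (z(I) = 3*((I + I)*(I + 27)) = 3*((2*I)*(27 + I)) = 3*(2*I*(27 + I)) = 6*I*(27 + I))
(-4896 + Z(-90)) + z(y(-11)) = (-4896 + (5/2)*(-90)) + 6*((5/4)*(-11))*(27 + (5/4)*(-11)) = (-4896 - 225) + 6*(-55/4)*(27 - 55/4) = -5121 + 6*(-55/4)*(53/4) = -5121 - 8745/8 = -49713/8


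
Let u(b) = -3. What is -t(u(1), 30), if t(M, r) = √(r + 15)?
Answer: -3*√5 ≈ -6.7082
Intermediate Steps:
t(M, r) = √(15 + r)
-t(u(1), 30) = -√(15 + 30) = -√45 = -3*√5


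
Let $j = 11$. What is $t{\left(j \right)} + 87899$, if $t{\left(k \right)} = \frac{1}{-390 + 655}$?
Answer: $\frac{23293236}{265} \approx 87899.0$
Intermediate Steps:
$t{\left(k \right)} = \frac{1}{265}$
$t{\left(j \right)} + 87899 = \frac{1}{265} + 87899 = \frac{23293236}{265}$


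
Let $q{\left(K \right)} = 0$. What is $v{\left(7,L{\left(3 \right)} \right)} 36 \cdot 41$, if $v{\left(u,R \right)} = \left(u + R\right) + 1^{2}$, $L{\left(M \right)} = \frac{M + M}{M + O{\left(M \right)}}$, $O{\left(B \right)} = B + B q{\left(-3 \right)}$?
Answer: $13284$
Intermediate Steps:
$O{\left(B \right)} = B$ ($O{\left(B \right)} = B + B 0 = B + 0 = B$)
$L{\left(M \right)} = 1$ ($L{\left(M \right)} = \frac{M + M}{M + M} = \frac{2 M}{2 M} = 2 M \frac{1}{2 M} = 1$)
$v{\left(u,R \right)} = 1 + R + u$ ($v{\left(u,R \right)} = \left(R + u\right) + 1 = 1 + R + u$)
$v{\left(7,L{\left(3 \right)} \right)} 36 \cdot 41 = \left(1 + 1 + 7\right) 36 \cdot 41 = 9 \cdot 36 \cdot 41 = 324 \cdot 41 = 13284$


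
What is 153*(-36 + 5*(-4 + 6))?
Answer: -3978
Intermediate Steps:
153*(-36 + 5*(-4 + 6)) = 153*(-36 + 5*2) = 153*(-36 + 10) = 153*(-26) = -3978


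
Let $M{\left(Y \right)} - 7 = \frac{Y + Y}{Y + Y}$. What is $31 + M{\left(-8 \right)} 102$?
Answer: $847$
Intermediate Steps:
$M{\left(Y \right)} = 8$ ($M{\left(Y \right)} = 7 + \frac{Y + Y}{Y + Y} = 7 + \frac{2 Y}{2 Y} = 7 + 2 Y \frac{1}{2 Y} = 7 + 1 = 8$)
$31 + M{\left(-8 \right)} 102 = 31 + 8 \cdot 102 = 31 + 816 = 847$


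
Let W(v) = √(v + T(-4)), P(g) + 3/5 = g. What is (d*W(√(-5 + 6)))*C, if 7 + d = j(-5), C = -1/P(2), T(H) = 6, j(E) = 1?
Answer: 30*√7/7 ≈ 11.339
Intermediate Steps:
P(g) = -⅗ + g
C = -5/7 (C = -1/(-⅗ + 2) = -1/7/5 = -1*5/7 = -5/7 ≈ -0.71429)
W(v) = √(6 + v) (W(v) = √(v + 6) = √(6 + v))
d = -6 (d = -7 + 1 = -6)
(d*W(√(-5 + 6)))*C = -6*√(6 + √(-5 + 6))*(-5/7) = -6*√(6 + √1)*(-5/7) = -6*√(6 + 1)*(-5/7) = -6*√7*(-5/7) = 30*√7/7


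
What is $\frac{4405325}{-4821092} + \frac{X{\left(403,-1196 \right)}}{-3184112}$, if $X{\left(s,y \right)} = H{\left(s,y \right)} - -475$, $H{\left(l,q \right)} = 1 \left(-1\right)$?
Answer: $- \frac{1753666674251}{1918862111288} \approx -0.91391$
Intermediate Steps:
$H{\left(l,q \right)} = -1$
$X{\left(s,y \right)} = 474$ ($X{\left(s,y \right)} = -1 - -475 = -1 + 475 = 474$)
$\frac{4405325}{-4821092} + \frac{X{\left(403,-1196 \right)}}{-3184112} = \frac{4405325}{-4821092} + \frac{474}{-3184112} = 4405325 \left(- \frac{1}{4821092}\right) + 474 \left(- \frac{1}{3184112}\right) = - \frac{4405325}{4821092} - \frac{237}{1592056} = - \frac{1753666674251}{1918862111288}$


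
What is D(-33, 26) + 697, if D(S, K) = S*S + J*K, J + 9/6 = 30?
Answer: 2527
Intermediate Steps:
J = 57/2 (J = -3/2 + 30 = 57/2 ≈ 28.500)
D(S, K) = S² + 57*K/2 (D(S, K) = S*S + 57*K/2 = S² + 57*K/2)
D(-33, 26) + 697 = ((-33)² + (57/2)*26) + 697 = (1089 + 741) + 697 = 1830 + 697 = 2527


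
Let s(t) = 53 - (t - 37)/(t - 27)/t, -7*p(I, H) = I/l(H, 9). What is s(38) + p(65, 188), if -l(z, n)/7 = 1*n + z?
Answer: 213870079/4034954 ≈ 53.004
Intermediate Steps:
l(z, n) = -7*n - 7*z (l(z, n) = -7*(1*n + z) = -7*(n + z) = -7*n - 7*z)
p(I, H) = -I/(7*(-63 - 7*H)) (p(I, H) = -I/(7*(-7*9 - 7*H)) = -I/(7*(-63 - 7*H)))
s(t) = 53 - (-37 + t)/(t*(-27 + t)) (s(t) = 53 - (-37 + t)/(-27 + t)/t = 53 - (-37 + t)/(t*(-27 + t)))
s(38) + p(65, 188) = (37 - 1432*38 + 53*38**2)/(38*(-27 + 38)) + (1/49)*65/(9 + 188) = (1/38)*(37 - 54416 + 53*1444)/11 + (1/49)*65/197 = (1/38)*(1/11)*(37 - 54416 + 76532) + (1/49)*65*(1/197) = (1/38)*(1/11)*22153 + 65/9653 = 22153/418 + 65/9653 = 213870079/4034954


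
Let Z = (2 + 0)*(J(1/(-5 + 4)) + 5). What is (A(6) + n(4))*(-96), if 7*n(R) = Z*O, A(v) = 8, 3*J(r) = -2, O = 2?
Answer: -7040/7 ≈ -1005.7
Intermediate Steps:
J(r) = -⅔ (J(r) = (⅓)*(-2) = -⅔)
Z = 26/3 (Z = (2 + 0)*(-⅔ + 5) = 2*(13/3) = 26/3 ≈ 8.6667)
n(R) = 52/21 (n(R) = ((26/3)*2)/7 = (⅐)*(52/3) = 52/21)
(A(6) + n(4))*(-96) = (8 + 52/21)*(-96) = (220/21)*(-96) = -7040/7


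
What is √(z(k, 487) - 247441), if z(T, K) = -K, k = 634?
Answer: 2*I*√61982 ≈ 497.92*I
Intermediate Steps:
√(z(k, 487) - 247441) = √(-1*487 - 247441) = √(-487 - 247441) = √(-247928) = 2*I*√61982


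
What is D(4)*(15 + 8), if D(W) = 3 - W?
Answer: -23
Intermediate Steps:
D(4)*(15 + 8) = (3 - 1*4)*(15 + 8) = (3 - 4)*23 = -1*23 = -23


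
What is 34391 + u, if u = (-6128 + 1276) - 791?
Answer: 28748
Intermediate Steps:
u = -5643 (u = -4852 - 791 = -5643)
34391 + u = 34391 - 5643 = 28748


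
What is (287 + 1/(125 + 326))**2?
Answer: 16754195844/203401 ≈ 82370.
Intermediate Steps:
(287 + 1/(125 + 326))**2 = (287 + 1/451)**2 = (129438/451)**2 = 16754195844/203401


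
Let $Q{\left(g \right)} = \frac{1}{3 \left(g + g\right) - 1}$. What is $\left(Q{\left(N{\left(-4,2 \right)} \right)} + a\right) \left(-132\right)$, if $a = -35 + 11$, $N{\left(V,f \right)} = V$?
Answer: $\frac{79332}{25} \approx 3173.3$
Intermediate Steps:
$a = -24$
$Q{\left(g \right)} = \frac{1}{-1 + 6 g}$ ($Q{\left(g \right)} = \frac{1}{3 \cdot 2 g - 1} = \frac{1}{6 g - 1} = \frac{1}{-1 + 6 g}$)
$\left(Q{\left(N{\left(-4,2 \right)} \right)} + a\right) \left(-132\right) = \left(\frac{1}{-1 + 6 \left(-4\right)} - 24\right) \left(-132\right) = \left(\frac{1}{-1 - 24} - 24\right) \left(-132\right) = \left(\frac{1}{-25} - 24\right) \left(-132\right) = \left(- \frac{1}{25} - 24\right) \left(-132\right) = \left(- \frac{601}{25}\right) \left(-132\right) = \frac{79332}{25}$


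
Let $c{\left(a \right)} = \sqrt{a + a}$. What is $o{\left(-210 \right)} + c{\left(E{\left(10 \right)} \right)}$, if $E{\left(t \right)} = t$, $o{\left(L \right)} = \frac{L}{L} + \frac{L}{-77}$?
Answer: $\frac{41}{11} + 2 \sqrt{5} \approx 8.1994$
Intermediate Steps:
$o{\left(L \right)} = 1 - \frac{L}{77}$ ($o{\left(L \right)} = 1 + L \left(- \frac{1}{77}\right) = 1 - \frac{L}{77}$)
$c{\left(a \right)} = \sqrt{2} \sqrt{a}$ ($c{\left(a \right)} = \sqrt{2 a} = \sqrt{2} \sqrt{a}$)
$o{\left(-210 \right)} + c{\left(E{\left(10 \right)} \right)} = \left(1 - - \frac{30}{11}\right) + \sqrt{2} \sqrt{10} = \left(1 + \frac{30}{11}\right) + 2 \sqrt{5} = \frac{41}{11} + 2 \sqrt{5}$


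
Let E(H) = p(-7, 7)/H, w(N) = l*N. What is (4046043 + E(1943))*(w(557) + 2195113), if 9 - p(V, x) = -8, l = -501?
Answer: 15063000602303696/1943 ≈ 7.7524e+12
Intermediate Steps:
p(V, x) = 17 (p(V, x) = 9 - 1*(-8) = 9 + 8 = 17)
w(N) = -501*N
E(H) = 17/H
(4046043 + E(1943))*(w(557) + 2195113) = (4046043 + 17/1943)*(-501*557 + 2195113) = (4046043 + 17*(1/1943))*(-279057 + 2195113) = (4046043 + 17/1943)*1916056 = (7861461566/1943)*1916056 = 15063000602303696/1943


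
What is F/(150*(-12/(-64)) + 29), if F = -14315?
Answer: -114520/457 ≈ -250.59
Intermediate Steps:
F/(150*(-12/(-64)) + 29) = -14315/(150*(-12/(-64)) + 29) = -14315/(150*(-12*(-1/64)) + 29) = -14315/(150*(3/16) + 29) = -14315/(225/8 + 29) = -14315/457/8 = -14315*8/457 = -114520/457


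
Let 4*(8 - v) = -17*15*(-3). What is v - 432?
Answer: -2461/4 ≈ -615.25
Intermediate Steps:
v = -733/4 (v = 8 - (-17*15)*(-3)/4 = 8 - (-255)*(-3)/4 = 8 - ¼*765 = 8 - 765/4 = -733/4 ≈ -183.25)
v - 432 = -733/4 - 432 = -2461/4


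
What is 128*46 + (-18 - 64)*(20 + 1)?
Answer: 4166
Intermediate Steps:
128*46 + (-18 - 64)*(20 + 1) = 5888 - 82*21 = 5888 - 1722 = 4166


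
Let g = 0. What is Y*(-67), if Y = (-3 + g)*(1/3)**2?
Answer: 67/3 ≈ 22.333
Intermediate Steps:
Y = -1/3 (Y = (-3 + 0)*(1/3)**2 = -3*(1*(1/3))**2 = -3*(1/3)**2 = -3*1/9 = -1/3 ≈ -0.33333)
Y*(-67) = -1/3*(-67) = 67/3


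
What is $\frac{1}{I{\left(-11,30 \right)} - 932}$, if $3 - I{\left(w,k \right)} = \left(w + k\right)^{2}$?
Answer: $- \frac{1}{1290} \approx -0.00077519$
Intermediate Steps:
$I{\left(w,k \right)} = 3 - \left(k + w\right)^{2}$ ($I{\left(w,k \right)} = 3 - \left(w + k\right)^{2} = 3 - \left(k + w\right)^{2}$)
$\frac{1}{I{\left(-11,30 \right)} - 932} = \frac{1}{\left(3 - \left(30 - 11\right)^{2}\right) - 932} = \frac{1}{\left(3 - 19^{2}\right) - 932} = \frac{1}{\left(3 - 361\right) - 932} = \frac{1}{-358 - 932} = \frac{1}{-1290} = - \frac{1}{1290}$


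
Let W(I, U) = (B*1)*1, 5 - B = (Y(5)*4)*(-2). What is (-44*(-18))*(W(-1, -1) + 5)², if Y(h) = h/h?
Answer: 256608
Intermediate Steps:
Y(h) = 1
B = 13 (B = 5 - 1*4*(-2) = 5 - 4*(-2) = 5 - 1*(-8) = 5 + 8 = 13)
W(I, U) = 13 (W(I, U) = (13*1)*1 = 13*1 = 13)
(-44*(-18))*(W(-1, -1) + 5)² = (-44*(-18))*(13 + 5)² = 792*18² = 792*324 = 256608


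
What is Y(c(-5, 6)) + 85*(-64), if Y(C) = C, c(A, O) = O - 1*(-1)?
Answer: -5433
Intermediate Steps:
c(A, O) = 1 + O (c(A, O) = O + 1 = 1 + O)
Y(c(-5, 6)) + 85*(-64) = (1 + 6) + 85*(-64) = 7 - 5440 = -5433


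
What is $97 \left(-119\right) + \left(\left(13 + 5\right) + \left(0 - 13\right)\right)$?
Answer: $-11538$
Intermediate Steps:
$97 \left(-119\right) + \left(\left(13 + 5\right) + \left(0 - 13\right)\right) = -11543 + \left(18 + \left(0 - 13\right)\right) = -11543 + \left(18 - 13\right) = -11543 + 5 = -11538$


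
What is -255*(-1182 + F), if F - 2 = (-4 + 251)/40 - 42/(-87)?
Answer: 69414927/232 ≈ 2.9920e+5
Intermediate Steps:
F = 10043/1160 (F = 2 + ((-4 + 251)/40 - 42/(-87)) = 2 + (247*(1/40) - 42*(-1/87)) = 2 + (247/40 + 14/29) = 2 + 7723/1160 = 10043/1160 ≈ 8.6578)
-255*(-1182 + F) = -255*(-1182 + 10043/1160) = -255*(-1361077/1160) = 69414927/232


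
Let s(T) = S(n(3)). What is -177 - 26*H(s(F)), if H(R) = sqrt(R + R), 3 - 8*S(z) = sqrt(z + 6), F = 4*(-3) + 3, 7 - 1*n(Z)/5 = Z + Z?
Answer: -177 - 13*sqrt(3 - sqrt(11)) ≈ -177.0 - 7.315*I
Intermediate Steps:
n(Z) = 35 - 10*Z (n(Z) = 35 - 5*(Z + Z) = 35 - 10*Z)
F = -9 (F = -12 + 3 = -9)
S(z) = 3/8 - sqrt(6 + z)/8 (S(z) = 3/8 - sqrt(z + 6)/8 = 3/8 - sqrt(6 + z)/8)
s(T) = 3/8 - sqrt(11)/8 (s(T) = 3/8 - sqrt(6 + (35 - 10*3))/8 = 3/8 - sqrt(6 + (35 - 30))/8 = 3/8 - sqrt(6 + 5)/8 = 3/8 - sqrt(11)/8)
H(R) = sqrt(2)*sqrt(R) (H(R) = sqrt(2*R) = sqrt(2)*sqrt(R))
-177 - 26*H(s(F)) = -177 - 26*sqrt(2)*sqrt(3/8 - sqrt(11)/8)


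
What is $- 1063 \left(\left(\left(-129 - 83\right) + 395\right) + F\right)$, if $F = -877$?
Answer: $737722$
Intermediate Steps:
$- 1063 \left(\left(\left(-129 - 83\right) + 395\right) + F\right) = - 1063 \left(\left(\left(-129 - 83\right) + 395\right) - 877\right) = - 1063 \left(\left(-212 + 395\right) - 877\right) = - 1063 \left(183 - 877\right) = \left(-1063\right) \left(-694\right) = 737722$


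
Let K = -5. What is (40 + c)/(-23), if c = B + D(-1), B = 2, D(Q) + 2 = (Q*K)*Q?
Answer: -35/23 ≈ -1.5217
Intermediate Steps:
D(Q) = -2 - 5*Q² (D(Q) = -2 + (Q*(-5))*Q = -2 + (-5*Q)*Q = -2 - 5*Q²)
c = -5 (c = 2 + (-2 - 5*(-1)²) = 2 + (-2 - 5*1) = 2 + (-2 - 5) = 2 - 7 = -5)
(40 + c)/(-23) = (40 - 5)/(-23) = 35*(-1/23) = -35/23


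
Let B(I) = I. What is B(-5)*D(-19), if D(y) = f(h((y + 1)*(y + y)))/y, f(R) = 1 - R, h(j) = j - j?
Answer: 5/19 ≈ 0.26316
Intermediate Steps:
h(j) = 0
D(y) = 1/y (D(y) = (1 - 1*0)/y = (1 + 0)/y = 1/y)
B(-5)*D(-19) = -5/(-19) = -5*(-1/19) = 5/19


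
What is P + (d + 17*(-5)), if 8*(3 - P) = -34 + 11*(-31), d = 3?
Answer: -257/8 ≈ -32.125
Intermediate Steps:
P = 399/8 (P = 3 - (-34 + 11*(-31))/8 = 3 - (-34 - 341)/8 = 3 - 1/8*(-375) = 3 + 375/8 = 399/8 ≈ 49.875)
P + (d + 17*(-5)) = 399/8 + (3 + 17*(-5)) = 399/8 + (3 - 85) = 399/8 - 82 = -257/8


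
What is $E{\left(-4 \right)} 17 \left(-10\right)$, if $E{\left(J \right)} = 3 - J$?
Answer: $-1190$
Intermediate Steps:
$E{\left(-4 \right)} 17 \left(-10\right) = \left(3 - -4\right) 17 \left(-10\right) = \left(3 + 4\right) 17 \left(-10\right) = 7 \cdot 17 \left(-10\right) = 119 \left(-10\right) = -1190$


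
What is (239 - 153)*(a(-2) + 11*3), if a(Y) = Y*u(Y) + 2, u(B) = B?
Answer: 3354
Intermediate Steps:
a(Y) = 2 + Y² (a(Y) = Y*Y + 2 = Y² + 2 = 2 + Y²)
(239 - 153)*(a(-2) + 11*3) = (239 - 153)*((2 + (-2)²) + 11*3) = 86*((2 + 4) + 33) = 86*(6 + 33) = 86*39 = 3354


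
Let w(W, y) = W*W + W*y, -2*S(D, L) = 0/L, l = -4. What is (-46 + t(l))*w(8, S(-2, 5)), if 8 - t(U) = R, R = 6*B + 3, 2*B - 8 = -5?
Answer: -3200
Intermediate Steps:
B = 3/2 (B = 4 + (½)*(-5) = 4 - 5/2 = 3/2 ≈ 1.5000)
S(D, L) = 0 (S(D, L) = -0/L = -½*0 = 0)
w(W, y) = W² + W*y
R = 12 (R = 6*(3/2) + 3 = 9 + 3 = 12)
t(U) = -4 (t(U) = 8 - 1*12 = 8 - 12 = -4)
(-46 + t(l))*w(8, S(-2, 5)) = (-46 - 4)*(8*(8 + 0)) = -400*8 = -50*64 = -3200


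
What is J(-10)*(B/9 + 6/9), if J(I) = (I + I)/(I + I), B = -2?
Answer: 4/9 ≈ 0.44444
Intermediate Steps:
J(I) = 1 (J(I) = (2*I)/((2*I)) = (2*I)*(1/(2*I)) = 1)
J(-10)*(B/9 + 6/9) = 1*(-2/9 + 6/9) = 1*(-2*1/9 + 6*(1/9)) = 1*(-2/9 + 2/3) = 1*(4/9) = 4/9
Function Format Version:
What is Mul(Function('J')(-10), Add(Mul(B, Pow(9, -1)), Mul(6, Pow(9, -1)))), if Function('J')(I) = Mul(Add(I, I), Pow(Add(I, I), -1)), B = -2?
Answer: Rational(4, 9) ≈ 0.44444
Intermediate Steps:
Function('J')(I) = 1 (Function('J')(I) = Mul(Mul(2, I), Pow(Mul(2, I), -1)) = Mul(Mul(2, I), Mul(Rational(1, 2), Pow(I, -1))) = 1)
Mul(Function('J')(-10), Add(Mul(B, Pow(9, -1)), Mul(6, Pow(9, -1)))) = Mul(1, Add(Mul(-2, Pow(9, -1)), Mul(6, Pow(9, -1)))) = Mul(1, Add(Mul(-2, Rational(1, 9)), Mul(6, Rational(1, 9)))) = Mul(1, Add(Rational(-2, 9), Rational(2, 3))) = Mul(1, Rational(4, 9)) = Rational(4, 9)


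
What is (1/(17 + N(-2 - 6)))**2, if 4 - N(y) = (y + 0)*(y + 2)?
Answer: 1/729 ≈ 0.0013717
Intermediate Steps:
N(y) = 4 - y*(2 + y) (N(y) = 4 - (y + 0)*(y + 2) = 4 - y*(2 + y))
(1/(17 + N(-2 - 6)))**2 = (1/(17 + (4 - (-2 - 6)**2 - 2*(-2 - 6))))**2 = (1/(17 + (4 - 1*(-8)**2 - 2*(-8))))**2 = (1/(17 + (4 - 1*64 + 16)))**2 = (1/(17 + (4 - 64 + 16)))**2 = (1/(17 - 44))**2 = (1/(-27))**2 = (-1/27)**2 = 1/729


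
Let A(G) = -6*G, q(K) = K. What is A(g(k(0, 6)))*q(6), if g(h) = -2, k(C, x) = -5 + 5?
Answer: 72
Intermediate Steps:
k(C, x) = 0
A(g(k(0, 6)))*q(6) = -6*(-2)*6 = 12*6 = 72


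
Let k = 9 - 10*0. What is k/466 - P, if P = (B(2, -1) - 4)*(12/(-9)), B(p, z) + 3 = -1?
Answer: -14885/1398 ≈ -10.647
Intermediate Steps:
B(p, z) = -4 (B(p, z) = -3 - 1 = -4)
k = 9 (k = 9 + 0 = 9)
P = 32/3 (P = (-4 - 4)*(12/(-9)) = -96*(-1)/9 = -8*(-4/3) = 32/3 ≈ 10.667)
k/466 - P = 9/466 - 1*32/3 = 9*(1/466) - 32/3 = 9/466 - 32/3 = -14885/1398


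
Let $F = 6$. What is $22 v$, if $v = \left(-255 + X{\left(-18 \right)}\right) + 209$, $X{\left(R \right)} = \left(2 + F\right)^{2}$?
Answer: $396$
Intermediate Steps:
$X{\left(R \right)} = 64$ ($X{\left(R \right)} = \left(2 + 6\right)^{2} = 8^{2} = 64$)
$v = 18$ ($v = \left(-255 + 64\right) + 209 = -191 + 209 = 18$)
$22 v = 22 \cdot 18 = 396$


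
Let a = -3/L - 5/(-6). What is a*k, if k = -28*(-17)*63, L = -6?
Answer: 39984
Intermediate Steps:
k = 29988 (k = 476*63 = 29988)
a = 4/3 (a = -3/(-6) - 5/(-6) = -3*(-⅙) - 5*(-⅙) = ½ + ⅚ = 4/3 ≈ 1.3333)
a*k = (4/3)*29988 = 39984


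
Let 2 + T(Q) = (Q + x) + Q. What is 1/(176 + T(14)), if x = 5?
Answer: 1/207 ≈ 0.0048309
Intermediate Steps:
T(Q) = 3 + 2*Q (T(Q) = -2 + ((Q + 5) + Q) = -2 + ((5 + Q) + Q) = -2 + (5 + 2*Q) = 3 + 2*Q)
1/(176 + T(14)) = 1/(176 + (3 + 2*14)) = 1/(176 + (3 + 28)) = 1/(176 + 31) = 1/207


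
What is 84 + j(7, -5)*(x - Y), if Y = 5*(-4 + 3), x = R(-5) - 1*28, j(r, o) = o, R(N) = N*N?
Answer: 74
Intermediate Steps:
R(N) = N²
x = -3 (x = (-5)² - 1*28 = 25 - 28 = -3)
Y = -5 (Y = 5*(-1) = -5)
84 + j(7, -5)*(x - Y) = 84 - 5*(-3 - 1*(-5)) = 84 - 5*(-3 + 5) = 84 - 5*2 = 84 - 10 = 74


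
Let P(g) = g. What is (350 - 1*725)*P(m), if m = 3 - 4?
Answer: 375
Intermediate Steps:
m = -1
(350 - 1*725)*P(m) = (350 - 1*725)*(-1) = (350 - 725)*(-1) = -375*(-1) = 375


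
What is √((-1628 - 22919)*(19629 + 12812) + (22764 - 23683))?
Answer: I*√796330146 ≈ 28219.0*I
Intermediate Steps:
√((-1628 - 22919)*(19629 + 12812) + (22764 - 23683)) = √(-24547*32441 - 919) = √(-796329227 - 919) = √(-796330146) = I*√796330146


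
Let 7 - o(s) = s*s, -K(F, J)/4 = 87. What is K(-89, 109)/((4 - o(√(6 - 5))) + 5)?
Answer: -116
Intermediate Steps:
K(F, J) = -348 (K(F, J) = -4*87 = -348)
o(s) = 7 - s² (o(s) = 7 - s*s = 7 - s²)
K(-89, 109)/((4 - o(√(6 - 5))) + 5) = -348/((4 - (7 - (√(6 - 5))²)) + 5) = -348/((4 - (7 - (√1)²)) + 5) = -348/((4 - (7 - 1*1²)) + 5) = -348/((4 - (7 - 1*1)) + 5) = -348/((4 - (7 - 1)) + 5) = -348/((4 - 1*6) + 5) = -348/((4 - 6) + 5) = -348/(-2 + 5) = -348/3 = -348*⅓ = -116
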